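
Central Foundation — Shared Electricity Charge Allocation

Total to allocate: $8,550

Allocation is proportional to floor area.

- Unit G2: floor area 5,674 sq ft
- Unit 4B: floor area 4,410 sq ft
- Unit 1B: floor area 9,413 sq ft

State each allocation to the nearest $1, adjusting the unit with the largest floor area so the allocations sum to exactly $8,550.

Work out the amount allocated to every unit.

Unit G2: $2,488 | Unit 4B: $1,934 | Unit 1B: $4,128

Floor area total: 5,674 + 4,410 + 9,413 = 19,497.
Unrounded shares: Unit G2 2,488.21; Unit 4B 1,933.91; Unit 1B 4,127.87.
Rounded to nearest $1: Unit G2 $2,488; Unit 4B $1,934; Unit 1B $4,128. Sum = $8,550.
Rounded total matches; no reconciliation needed.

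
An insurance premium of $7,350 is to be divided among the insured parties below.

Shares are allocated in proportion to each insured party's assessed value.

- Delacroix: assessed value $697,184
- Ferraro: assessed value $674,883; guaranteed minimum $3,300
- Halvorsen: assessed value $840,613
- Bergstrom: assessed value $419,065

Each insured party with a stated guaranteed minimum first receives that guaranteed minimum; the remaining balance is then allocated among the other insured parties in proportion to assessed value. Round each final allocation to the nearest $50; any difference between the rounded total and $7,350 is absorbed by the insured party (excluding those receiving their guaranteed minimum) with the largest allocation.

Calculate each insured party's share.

Delacroix: $1,450; Ferraro: $3,300; Halvorsen: $1,750; Bergstrom: $850

Fund the minimums — Ferraro $3,300. Balance $4,050.
Balance split over remaining assessed value 1,956,862: Delacroix 1,442.92 → $1,450; Halvorsen 1,739.77 → $1,750; Bergstrom 867.31 → $850.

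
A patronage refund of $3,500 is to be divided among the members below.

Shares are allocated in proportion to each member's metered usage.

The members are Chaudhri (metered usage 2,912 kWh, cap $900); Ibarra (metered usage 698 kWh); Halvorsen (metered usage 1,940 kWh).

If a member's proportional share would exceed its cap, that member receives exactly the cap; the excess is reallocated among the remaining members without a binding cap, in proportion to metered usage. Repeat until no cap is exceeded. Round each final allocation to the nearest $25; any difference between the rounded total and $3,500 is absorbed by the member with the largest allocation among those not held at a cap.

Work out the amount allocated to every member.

Sum of metered usage: 5,550.
Pro-rata shares before constraints: Chaudhri 1,836.40; Ibarra 440.18; Halvorsen 1,223.42.
Capped: Chaudhri ($900); residual $2,600 reallocated over remaining metered usage 2,638.
Remaining shares: Ibarra 687.95 → $700; Halvorsen 1,912.05 → $1,900.

Chaudhri: $900; Ibarra: $700; Halvorsen: $1,900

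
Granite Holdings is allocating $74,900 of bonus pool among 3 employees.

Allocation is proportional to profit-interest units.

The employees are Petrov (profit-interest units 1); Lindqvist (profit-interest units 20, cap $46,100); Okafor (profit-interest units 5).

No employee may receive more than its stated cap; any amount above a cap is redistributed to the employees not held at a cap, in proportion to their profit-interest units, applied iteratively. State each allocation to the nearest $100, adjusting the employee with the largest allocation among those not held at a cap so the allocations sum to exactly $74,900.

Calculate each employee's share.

Profit-interest units total: 26.
Proportional shares (ignoring caps): Petrov 2,880.77; Lindqvist 57,615.38; Okafor 14,403.85.
Held at cap: Lindqvist ($46,100); balance $28,800 reallocated over remaining profit-interest units 6.
Redistributed shares: Petrov 4,800.00 → $4,800; Okafor 24,000.00 → $24,000.

Petrov: $4,800 · Lindqvist: $46,100 · Okafor: $24,000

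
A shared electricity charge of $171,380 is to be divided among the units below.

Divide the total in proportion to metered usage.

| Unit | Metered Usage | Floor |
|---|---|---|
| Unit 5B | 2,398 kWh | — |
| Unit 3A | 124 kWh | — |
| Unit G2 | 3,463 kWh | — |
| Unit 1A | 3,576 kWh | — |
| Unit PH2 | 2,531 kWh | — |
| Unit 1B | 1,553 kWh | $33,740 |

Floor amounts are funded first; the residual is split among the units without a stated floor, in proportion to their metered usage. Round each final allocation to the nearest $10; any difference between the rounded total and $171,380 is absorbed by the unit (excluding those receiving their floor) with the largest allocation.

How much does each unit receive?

Fund the minimums — Unit 1B $33,740. Remaining pool $137,640.
Remaining pool split over remaining metered usage 12,092: Unit 5B 27,295.79 → $27,300; Unit 3A 1,411.46 → $1,410; Unit G2 39,418.40 → $39,420; Unit 1A 40,704.65 → $40,700; Unit PH2 28,809.70 → $28,810.

Unit 5B: $27,300 · Unit 3A: $1,410 · Unit G2: $39,420 · Unit 1A: $40,700 · Unit PH2: $28,810 · Unit 1B: $33,740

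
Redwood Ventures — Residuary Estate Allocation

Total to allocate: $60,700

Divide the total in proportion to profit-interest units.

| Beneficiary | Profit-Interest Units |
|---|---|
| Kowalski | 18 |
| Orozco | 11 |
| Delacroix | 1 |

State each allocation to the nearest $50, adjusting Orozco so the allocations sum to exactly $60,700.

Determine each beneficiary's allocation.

Kowalski: $36,400; Orozco: $22,300; Delacroix: $2,000

Total profit-interest units = 30.
Proportional shares: Kowalski 18/30 × $60,700 = 36,420.00; Orozco 11/30 × $60,700 = 22,256.67; Delacroix 1/30 × $60,700 = 2,023.33.
Rounded to nearest $50: Kowalski $36,400; Orozco $22,250; Delacroix $2,000. Sum = $60,650.
Difference $60,700 − $60,650 = +$50 applied to Orozco: Orozco becomes $22,300.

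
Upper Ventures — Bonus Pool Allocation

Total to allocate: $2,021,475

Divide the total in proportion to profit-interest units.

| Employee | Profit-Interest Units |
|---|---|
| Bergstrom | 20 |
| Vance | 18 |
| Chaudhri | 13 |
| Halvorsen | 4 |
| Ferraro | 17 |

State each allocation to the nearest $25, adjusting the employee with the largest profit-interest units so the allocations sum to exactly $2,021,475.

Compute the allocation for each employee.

Bergstrom: $561,500 · Vance: $505,375 · Chaudhri: $365,000 · Halvorsen: $112,300 · Ferraro: $477,300

Profit-interest units total: 72.
Unrounded shares: Bergstrom 20/72 × $2,021,475 = 561,520.83; Vance 18/72 × $2,021,475 = 505,368.75; Chaudhri 13/72 × $2,021,475 = 364,988.54; Halvorsen 4/72 × $2,021,475 = 112,304.17; Ferraro 17/72 × $2,021,475 = 477,292.71.
Rounded to nearest $25: Bergstrom $561,525; Vance $505,375; Chaudhri $365,000; Halvorsen $112,300; Ferraro $477,300. Sum = $2,021,500.
Difference $2,021,475 − $2,021,500 = −$25 applied to largest profit-interest units (Bergstrom): Bergstrom becomes $561,500.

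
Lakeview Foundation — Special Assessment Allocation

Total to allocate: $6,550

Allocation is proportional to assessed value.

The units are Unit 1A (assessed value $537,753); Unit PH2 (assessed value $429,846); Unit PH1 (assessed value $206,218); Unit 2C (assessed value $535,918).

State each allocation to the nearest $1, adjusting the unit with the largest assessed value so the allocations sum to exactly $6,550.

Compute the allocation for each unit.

Total assessed value = 537,753 + 429,846 + 206,218 + 535,918 = 1,709,735.
Unrounded shares: Unit 1A 2,060.13; Unit PH2 1,646.74; Unit PH1 790.02; Unit 2C 2,053.10.
At nearest $1: Unit 1A $2,060; Unit PH2 $1,647; Unit PH1 $790; Unit 2C $2,053. Sum = $6,550.
Sum already equals the total — no adjustment.

Unit 1A: $2,060; Unit PH2: $1,647; Unit PH1: $790; Unit 2C: $2,053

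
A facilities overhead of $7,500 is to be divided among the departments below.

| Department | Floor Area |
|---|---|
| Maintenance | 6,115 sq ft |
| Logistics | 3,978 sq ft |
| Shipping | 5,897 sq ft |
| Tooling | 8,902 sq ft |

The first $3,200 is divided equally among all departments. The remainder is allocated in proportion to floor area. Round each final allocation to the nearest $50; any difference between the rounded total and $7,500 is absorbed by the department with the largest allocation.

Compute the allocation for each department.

Maintenance: $1,850 | Logistics: $1,500 | Shipping: $1,800 | Tooling: $2,350

$3,200 shared equally gives $800 per department.
Remainder $4,300 by floor area (total 24,892): Maintenance 1,056.34 → $1,050; Logistics 687.18 → $700; Shipping 1,018.68 → $1,000; Tooling 1,537.79 → $1,550.
Totals: Maintenance $800 + $1,050 = $1,850; Logistics $800 + $700 = $1,500; Shipping $800 + $1,000 = $1,800; Tooling $800 + $1,550 = $2,350.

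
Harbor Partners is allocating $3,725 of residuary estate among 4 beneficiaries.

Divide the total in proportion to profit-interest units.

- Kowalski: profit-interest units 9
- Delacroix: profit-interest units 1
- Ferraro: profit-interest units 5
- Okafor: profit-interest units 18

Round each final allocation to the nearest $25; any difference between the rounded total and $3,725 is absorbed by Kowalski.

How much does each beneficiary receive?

Total profit-interest units = 33.
Proportional shares: Kowalski 9/33 × $3,725 = 1,015.91; Delacroix 1/33 × $3,725 = 112.88; Ferraro 5/33 × $3,725 = 564.39; Okafor 18/33 × $3,725 = 2,031.82.
Rounded to nearest $25: Kowalski $1,025; Delacroix $125; Ferraro $575; Okafor $2,025. Sum = $3,750.
Difference $3,725 − $3,750 = −$25 applied to Kowalski: Kowalski becomes $1,000.

Kowalski: $1,000; Delacroix: $125; Ferraro: $575; Okafor: $2,025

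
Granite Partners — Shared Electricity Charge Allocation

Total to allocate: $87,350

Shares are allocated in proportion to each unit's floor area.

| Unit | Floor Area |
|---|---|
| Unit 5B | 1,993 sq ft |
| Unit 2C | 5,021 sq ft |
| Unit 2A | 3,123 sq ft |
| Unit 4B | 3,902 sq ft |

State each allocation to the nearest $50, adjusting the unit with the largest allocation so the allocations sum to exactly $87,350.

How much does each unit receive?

Sum of floor area: 14,039.
Pro-rata amounts: Unit 5B 1,993/14,039 × $87,350 = 12,400.35; Unit 2C 5,021/14,039 × $87,350 = 31,240.43; Unit 2A 3,123/14,039 × $87,350 = 19,431.16; Unit 4B 3,902/14,039 × $87,350 = 24,278.06.
At nearest $50: Unit 5B $12,400; Unit 2C $31,250; Unit 2A $19,450; Unit 4B $24,300. Sum = $87,400.
Difference $87,350 − $87,400 = −$50 applied to largest allocation (Unit 2C): Unit 2C becomes $31,200.

Unit 5B: $12,400 · Unit 2C: $31,200 · Unit 2A: $19,450 · Unit 4B: $24,300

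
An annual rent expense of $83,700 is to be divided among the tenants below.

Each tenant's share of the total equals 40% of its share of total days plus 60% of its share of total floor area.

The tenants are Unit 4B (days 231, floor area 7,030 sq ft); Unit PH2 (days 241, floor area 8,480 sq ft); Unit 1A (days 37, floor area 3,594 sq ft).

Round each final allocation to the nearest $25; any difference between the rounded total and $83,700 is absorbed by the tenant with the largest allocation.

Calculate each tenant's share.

Days total 509; floor area total 19,104.
Composite weights (40% days + 60% floor area): Unit 4B 0.4023; Unit PH2 0.4557; Unit 1A 0.1420.
Raw shares: Unit 4B 33,674.51; Unit PH2 38,143.98; Unit 1A 11,881.51.
After rounding ($25): Unit 4B $33,675; Unit PH2 $38,150; Unit 1A $11,875. Sum = $83,700.
No rounding difference to absorb.

Unit 4B: $33,675; Unit PH2: $38,150; Unit 1A: $11,875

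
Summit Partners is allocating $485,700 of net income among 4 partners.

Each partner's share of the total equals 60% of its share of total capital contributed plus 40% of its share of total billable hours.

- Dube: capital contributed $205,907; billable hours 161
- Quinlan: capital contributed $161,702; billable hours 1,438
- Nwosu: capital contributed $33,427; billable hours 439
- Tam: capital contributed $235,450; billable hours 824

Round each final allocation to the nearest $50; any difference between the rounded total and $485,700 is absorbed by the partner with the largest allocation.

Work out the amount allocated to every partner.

Dube: $105,200 · Quinlan: $171,650 · Nwosu: $45,100 · Tam: $163,750

Capital contributed total 636,486; billable hours total 2,862.
Blended shares (60% capital contributed + 40% billable hours): Dube 0.2166; Quinlan 0.3534; Nwosu 0.0929; Tam 0.3371.
Proportional shares: Dube 105,205.20; Quinlan 171,651.68; Nwosu 45,105.27; Tam 163,737.85.
Rounded to nearest $50: Dube $105,200; Quinlan $171,650; Nwosu $45,100; Tam $163,750. Sum = $485,700.
Rounded total matches; no reconciliation needed.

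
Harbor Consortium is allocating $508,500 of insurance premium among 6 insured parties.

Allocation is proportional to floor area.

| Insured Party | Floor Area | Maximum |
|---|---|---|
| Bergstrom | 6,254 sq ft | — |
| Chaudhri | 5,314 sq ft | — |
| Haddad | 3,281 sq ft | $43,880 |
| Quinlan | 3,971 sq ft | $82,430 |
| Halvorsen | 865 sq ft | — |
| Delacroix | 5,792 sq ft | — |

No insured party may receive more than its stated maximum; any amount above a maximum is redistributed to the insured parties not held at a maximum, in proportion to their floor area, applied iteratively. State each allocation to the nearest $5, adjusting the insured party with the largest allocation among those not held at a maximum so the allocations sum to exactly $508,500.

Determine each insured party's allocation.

Sum of floor area: 25,477.
Proportional shares (ignoring caps): Bergstrom 124,824.70; Chaudhri 106,063.08; Haddad 65,486.07; Quinlan 79,257.90; Halvorsen 17,264.69; Delacroix 115,603.56.
Held at cap: Haddad ($43,880); balance $464,620 reallocated over remaining floor area 22,196.
Held at cap: Quinlan ($82,430); balance $382,190 reallocated over remaining floor area 18,225.
Remaining shares: Bergstrom 131,150.41 → $131,150; Chaudhri 111,438.01 → $111,440; Halvorsen 18,139.61 → $18,140; Delacroix 121,461.97 → $121,460.

Bergstrom: $131,150 | Chaudhri: $111,440 | Haddad: $43,880 | Quinlan: $82,430 | Halvorsen: $18,140 | Delacroix: $121,460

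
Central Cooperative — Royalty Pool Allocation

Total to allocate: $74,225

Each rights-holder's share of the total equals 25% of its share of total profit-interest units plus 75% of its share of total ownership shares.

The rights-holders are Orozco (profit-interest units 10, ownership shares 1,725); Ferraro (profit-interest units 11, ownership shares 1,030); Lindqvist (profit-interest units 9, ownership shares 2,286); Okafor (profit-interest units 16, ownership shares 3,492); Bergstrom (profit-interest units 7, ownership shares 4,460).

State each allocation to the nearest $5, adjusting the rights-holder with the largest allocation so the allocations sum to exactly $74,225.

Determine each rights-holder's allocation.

Orozco: $10,890 · Ferraro: $8,265 · Lindqvist: $12,945 · Okafor: $20,565 · Bergstrom: $21,560

Profit-interest units total 53; ownership shares total 12,993.
Composite weights (25% profit-interest units + 75% ownership shares): Orozco 0.1467; Ferraro 0.1113; Lindqvist 0.1744; Okafor 0.2770; Bergstrom 0.2905.
Unrounded shares: Orozco 10,891.97; Ferraro 8,264.35; Lindqvist 12,945.47; Okafor 20,563.43; Bergstrom 21,559.78.
At nearest $5: Orozco $10,890; Ferraro $8,265; Lindqvist $12,945; Okafor $20,565; Bergstrom $21,560. Sum = $74,225.
Sum already equals the total — no adjustment.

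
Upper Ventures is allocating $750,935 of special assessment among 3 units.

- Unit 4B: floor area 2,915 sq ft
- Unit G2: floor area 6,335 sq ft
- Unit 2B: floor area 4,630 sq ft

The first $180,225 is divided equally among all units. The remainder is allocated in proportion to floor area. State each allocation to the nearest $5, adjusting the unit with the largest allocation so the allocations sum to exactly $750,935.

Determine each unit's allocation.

Unit 4B: $179,930 · Unit G2: $320,555 · Unit 2B: $250,450

First tranche $180,225 split equally: $60,075 each.
Remainder $570,710 by floor area (total 13,880): Unit 4B 119,857.32 → $119,855; Unit G2 260,478.95 → $260,480; Unit 2B 190,373.72 → $190,375.
Totals: Unit 4B $60,075 + $119,855 = $179,930; Unit G2 $60,075 + $260,480 = $320,555; Unit 2B $60,075 + $190,375 = $250,450.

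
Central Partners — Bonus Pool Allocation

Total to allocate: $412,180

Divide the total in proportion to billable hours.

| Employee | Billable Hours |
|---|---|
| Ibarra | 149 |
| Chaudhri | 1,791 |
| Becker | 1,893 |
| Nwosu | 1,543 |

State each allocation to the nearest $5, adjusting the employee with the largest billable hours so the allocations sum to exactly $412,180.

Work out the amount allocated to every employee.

Combined billable hours = 149 + 1,791 + 1,893 + 1,543 = 5,376.
Raw shares: Ibarra 11,423.89; Chaudhri 137,316.66; Becker 145,137.04; Nwosu 118,302.41.
At nearest $5: Ibarra $11,425; Chaudhri $137,315; Becker $145,135; Nwosu $118,300. Sum = $412,175.
Difference $412,180 − $412,175 = +$5 applied to largest billable hours (Becker): Becker becomes $145,140.

Ibarra: $11,425; Chaudhri: $137,315; Becker: $145,140; Nwosu: $118,300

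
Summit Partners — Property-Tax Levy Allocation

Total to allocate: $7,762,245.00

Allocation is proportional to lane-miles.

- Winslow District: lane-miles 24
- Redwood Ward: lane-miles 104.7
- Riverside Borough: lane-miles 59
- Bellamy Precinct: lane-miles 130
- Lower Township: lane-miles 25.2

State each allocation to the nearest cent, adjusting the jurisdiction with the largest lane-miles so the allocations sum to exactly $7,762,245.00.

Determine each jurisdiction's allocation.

Sum of lane-miles: 24 + 104.7 + 59 + 130 + 25.2 = 342.9.
Proportional shares: Winslow District 543,289.2388; Redwood Ward 2,370,099.3045; Riverside Borough 1,335,586.0455; Bellamy Precinct 2,942,816.7104; Lower Township 570,453.7008.
At nearest cent: Winslow District $543,289.24; Redwood Ward $2,370,099.30; Riverside Borough $1,335,586.05; Bellamy Precinct $2,942,816.71; Lower Township $570,453.70. Sum = $7,762,245.00.
Rounded total matches; no reconciliation needed.

Winslow District: $543,289.24 · Redwood Ward: $2,370,099.30 · Riverside Borough: $1,335,586.05 · Bellamy Precinct: $2,942,816.71 · Lower Township: $570,453.70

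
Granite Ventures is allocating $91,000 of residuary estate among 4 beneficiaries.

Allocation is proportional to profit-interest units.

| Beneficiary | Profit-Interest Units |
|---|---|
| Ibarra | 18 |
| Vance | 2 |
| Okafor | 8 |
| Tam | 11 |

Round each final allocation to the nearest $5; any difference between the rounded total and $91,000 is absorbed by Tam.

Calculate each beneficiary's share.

Profit-interest units total: 39.
Raw shares: Ibarra 18/39 × $91,000 = 42,000.00; Vance 2/39 × $91,000 = 4,666.67; Okafor 8/39 × $91,000 = 18,666.67; Tam 11/39 × $91,000 = 25,666.67.
Rounded to nearest $5: Ibarra $42,000; Vance $4,665; Okafor $18,665; Tam $25,665. Sum = $90,995.
Difference $91,000 − $90,995 = +$5 applied to Tam: Tam becomes $25,670.

Ibarra: $42,000 · Vance: $4,665 · Okafor: $18,665 · Tam: $25,670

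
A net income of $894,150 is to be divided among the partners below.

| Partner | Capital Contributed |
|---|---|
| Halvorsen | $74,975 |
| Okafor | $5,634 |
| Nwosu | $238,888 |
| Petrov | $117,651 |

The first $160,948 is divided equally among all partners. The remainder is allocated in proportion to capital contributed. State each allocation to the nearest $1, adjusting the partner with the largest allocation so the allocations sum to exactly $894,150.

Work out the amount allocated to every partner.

$160,948 shared equally gives $40,237 per partner.
Remainder $733,202 by capital contributed (total 437,148): Halvorsen 125,751.05 → $125,751; Okafor 9,449.57 → $9,450; Nwosu 400,672.45 → $400,672; Petrov 197,328.93 → $197,329.
Totals: Halvorsen $40,237 + $125,751 = $165,988; Okafor $40,237 + $9,450 = $49,687; Nwosu $40,237 + $400,672 = $440,909; Petrov $40,237 + $197,329 = $237,566.

Halvorsen: $165,988; Okafor: $49,687; Nwosu: $440,909; Petrov: $237,566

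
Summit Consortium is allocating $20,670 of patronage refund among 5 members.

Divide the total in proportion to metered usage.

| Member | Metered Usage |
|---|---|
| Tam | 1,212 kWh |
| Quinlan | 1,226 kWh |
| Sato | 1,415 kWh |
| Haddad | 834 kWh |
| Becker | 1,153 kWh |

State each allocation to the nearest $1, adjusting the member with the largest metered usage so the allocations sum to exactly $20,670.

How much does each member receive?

Sum of metered usage: 1,212 + 1,226 + 1,415 + 834 + 1,153 = 5,840.
Proportional shares: Tam 4,289.73; Quinlan 4,339.28; Sato 5,008.23; Haddad 2,951.85; Becker 4,080.91.
At nearest $1: Tam $4,290; Quinlan $4,339; Sato $5,008; Haddad $2,952; Becker $4,081. Sum = $20,670.
Sum already equals the total — no adjustment.

Tam: $4,290 · Quinlan: $4,339 · Sato: $5,008 · Haddad: $2,952 · Becker: $4,081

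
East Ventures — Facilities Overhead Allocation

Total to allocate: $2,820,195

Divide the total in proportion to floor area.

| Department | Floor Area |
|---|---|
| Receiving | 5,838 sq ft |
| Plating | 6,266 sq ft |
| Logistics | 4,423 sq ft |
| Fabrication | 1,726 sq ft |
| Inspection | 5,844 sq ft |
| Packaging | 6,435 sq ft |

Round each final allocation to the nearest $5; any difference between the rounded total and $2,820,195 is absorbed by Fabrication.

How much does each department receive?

Total floor area = 30,532.
Pro-rata amounts: Receiving 5,838/30,532 × $2,820,195 = 539,247.29; Plating 6,266/30,532 × $2,820,195 = 578,781.01; Logistics 4,423/30,532 × $2,820,195 = 408,545.87; Fabrication 1,726/30,532 × $2,820,195 = 159,428.03; Inspection 5,844/30,532 × $2,820,195 = 539,801.51; Packaging 6,435/30,532 × $2,820,195 = 594,391.29.
Rounded to nearest $5: Receiving $539,245; Plating $578,780; Logistics $408,545; Fabrication $159,430; Inspection $539,800; Packaging $594,390. Sum = $2,820,190.
Difference $2,820,195 − $2,820,190 = +$5 applied to Fabrication: Fabrication becomes $159,435.

Receiving: $539,245 | Plating: $578,780 | Logistics: $408,545 | Fabrication: $159,435 | Inspection: $539,800 | Packaging: $594,390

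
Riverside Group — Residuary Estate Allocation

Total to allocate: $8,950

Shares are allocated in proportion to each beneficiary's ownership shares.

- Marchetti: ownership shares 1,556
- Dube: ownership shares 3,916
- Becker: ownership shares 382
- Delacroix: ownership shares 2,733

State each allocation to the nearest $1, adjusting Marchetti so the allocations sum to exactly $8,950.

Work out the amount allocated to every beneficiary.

Marchetti: $1,621 | Dube: $4,082 | Becker: $398 | Delacroix: $2,849

Combined ownership shares = 8,587.
Unrounded shares: Marchetti 1,556/8,587 × $8,950 = 1,621.78; Dube 3,916/8,587 × $8,950 = 4,081.54; Becker 382/8,587 × $8,950 = 398.15; Delacroix 2,733/8,587 × $8,950 = 2,848.53.
Rounded to nearest $1: Marchetti $1,622; Dube $4,082; Becker $398; Delacroix $2,849. Sum = $8,951.
Difference $8,950 − $8,951 = −$1 applied to Marchetti: Marchetti becomes $1,621.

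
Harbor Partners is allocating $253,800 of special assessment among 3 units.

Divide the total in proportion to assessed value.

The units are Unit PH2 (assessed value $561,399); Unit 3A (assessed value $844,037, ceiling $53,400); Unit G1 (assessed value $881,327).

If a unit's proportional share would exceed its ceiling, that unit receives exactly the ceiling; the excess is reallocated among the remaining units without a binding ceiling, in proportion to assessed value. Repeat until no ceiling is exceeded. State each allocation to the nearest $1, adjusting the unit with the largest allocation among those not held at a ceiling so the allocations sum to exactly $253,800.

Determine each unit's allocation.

Sum of assessed value: 2,286,763.
Proportional shares (ignoring caps): Unit PH2 62,307.75; Unit 3A 93,676.78; Unit G1 97,815.47.
Cap binds for Unit 3A ($53,400); residual $200,400 reallocated over remaining assessed value 1,442,726.
Shares after redistribution: Unit PH2 77,980.41 → $77,980; Unit G1 122,419.59 → $122,420.

Unit PH2: $77,980 · Unit 3A: $53,400 · Unit G1: $122,420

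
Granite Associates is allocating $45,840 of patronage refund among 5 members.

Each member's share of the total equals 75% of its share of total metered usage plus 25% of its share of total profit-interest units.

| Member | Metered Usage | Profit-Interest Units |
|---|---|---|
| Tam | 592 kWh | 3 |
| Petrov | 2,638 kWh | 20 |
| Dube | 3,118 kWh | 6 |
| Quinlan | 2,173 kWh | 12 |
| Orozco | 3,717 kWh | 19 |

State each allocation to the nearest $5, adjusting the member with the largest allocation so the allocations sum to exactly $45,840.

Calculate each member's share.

Totals — metered usage 12,238, profit-interest units 60.
Composite weights (75% metered usage + 25% profit-interest units): Tam 0.0488; Petrov 0.2450; Dube 0.2161; Quinlan 0.1832; Orozco 0.3070.
Pro-rata amounts: Tam 2,236.10; Petrov 11,230.89; Dube 9,905.34; Quinlan 8,396.57; Orozco 14,071.10.
At nearest $5: Tam $2,235; Petrov $11,230; Dube $9,905; Quinlan $8,395; Orozco $14,070. Sum = $45,835.
Difference $45,840 − $45,835 = +$5 applied to largest allocation (Orozco): Orozco becomes $14,075.

Tam: $2,235 · Petrov: $11,230 · Dube: $9,905 · Quinlan: $8,395 · Orozco: $14,075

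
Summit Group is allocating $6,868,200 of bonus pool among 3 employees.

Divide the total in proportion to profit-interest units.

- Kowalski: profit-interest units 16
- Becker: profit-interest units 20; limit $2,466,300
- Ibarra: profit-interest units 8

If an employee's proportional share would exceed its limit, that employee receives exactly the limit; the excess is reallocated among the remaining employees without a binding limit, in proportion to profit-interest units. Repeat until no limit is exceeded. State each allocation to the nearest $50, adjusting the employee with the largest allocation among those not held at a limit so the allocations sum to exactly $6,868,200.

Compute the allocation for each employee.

Combined profit-interest units = 44.
Pro-rata shares before constraints: Kowalski 2,497,527.27; Becker 3,121,909.09; Ibarra 1,248,763.64.
Cap binds for Becker ($2,466,300); residual $4,401,900 reallocated over remaining profit-interest units 24.
Remaining shares: Kowalski 2,934,600.00 → $2,934,600; Ibarra 1,467,300.00 → $1,467,300.

Kowalski: $2,934,600 | Becker: $2,466,300 | Ibarra: $1,467,300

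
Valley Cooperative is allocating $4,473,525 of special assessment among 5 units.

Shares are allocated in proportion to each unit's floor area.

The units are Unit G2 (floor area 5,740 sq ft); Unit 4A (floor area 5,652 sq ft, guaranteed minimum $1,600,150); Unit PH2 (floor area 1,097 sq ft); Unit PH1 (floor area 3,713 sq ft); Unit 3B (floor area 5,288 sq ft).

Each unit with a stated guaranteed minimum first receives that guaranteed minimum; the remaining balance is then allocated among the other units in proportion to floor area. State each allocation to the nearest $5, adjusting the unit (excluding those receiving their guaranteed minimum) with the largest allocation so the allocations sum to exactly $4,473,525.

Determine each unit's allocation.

Unit G2: $1,041,365; Unit 4A: $1,600,150; Unit PH2: $199,020; Unit PH1: $673,625; Unit 3B: $959,365

Minimums first: Unit 4A $1,600,150. Remaining pool $2,873,375.
Remaining pool split over remaining floor area 15,838: Unit G2 1,041,367.12 → $1,041,365; Unit PH2 199,020.86 → $199,020; Unit PH1 673,623.02 → $673,625; Unit 3B 959,364.00 → $959,365.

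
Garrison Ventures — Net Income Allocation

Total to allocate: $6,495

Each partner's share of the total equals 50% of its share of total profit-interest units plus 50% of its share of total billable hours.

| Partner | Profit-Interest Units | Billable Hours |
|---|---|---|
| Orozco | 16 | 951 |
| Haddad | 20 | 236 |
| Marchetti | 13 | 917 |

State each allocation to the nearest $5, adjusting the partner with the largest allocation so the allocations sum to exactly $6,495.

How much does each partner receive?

Profit-interest units total 49; billable hours total 2,104.
Combined weights (50% profit-interest units + 50% billable hours): Orozco 0.3893; Haddad 0.2602; Marchetti 0.3506.
Proportional shares: Orozco 2,528.27; Haddad 1,689.77; Marchetti 2,276.96.
After rounding ($5): Orozco $2,530; Haddad $1,690; Marchetti $2,275. Sum = $6,495.
Sum already equals the total — no adjustment.

Orozco: $2,530 | Haddad: $1,690 | Marchetti: $2,275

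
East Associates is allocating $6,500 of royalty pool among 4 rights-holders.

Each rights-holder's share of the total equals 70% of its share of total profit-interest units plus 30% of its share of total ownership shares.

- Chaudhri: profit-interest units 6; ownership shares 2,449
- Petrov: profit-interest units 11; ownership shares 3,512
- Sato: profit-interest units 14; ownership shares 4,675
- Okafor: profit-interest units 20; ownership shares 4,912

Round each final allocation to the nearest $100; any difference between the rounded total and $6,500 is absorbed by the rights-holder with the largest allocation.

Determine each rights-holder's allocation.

Profit-interest units total 51; ownership shares total 15,548.
Combined weights (70% profit-interest units + 30% ownership shares): Chaudhri 0.1296; Petrov 0.2187; Sato 0.2824; Okafor 0.3693.
Unrounded shares: Chaudhri 842.44; Petrov 1,421.84; Sato 1,835.35; Okafor 2,400.37.
After rounding ($100): Chaudhri $800; Petrov $1,400; Sato $1,800; Okafor $2,400. Sum = $6,400.
Difference $6,500 − $6,400 = +$100 applied to largest allocation (Okafor): Okafor becomes $2,500.

Chaudhri: $800 | Petrov: $1,400 | Sato: $1,800 | Okafor: $2,500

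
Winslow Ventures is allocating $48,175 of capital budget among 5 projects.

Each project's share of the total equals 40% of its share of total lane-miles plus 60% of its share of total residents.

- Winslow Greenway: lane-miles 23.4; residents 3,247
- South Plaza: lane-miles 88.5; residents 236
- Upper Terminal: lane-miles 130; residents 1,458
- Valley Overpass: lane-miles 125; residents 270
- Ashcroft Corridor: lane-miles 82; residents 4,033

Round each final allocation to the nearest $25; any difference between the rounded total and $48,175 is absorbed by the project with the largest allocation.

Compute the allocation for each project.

Winslow Greenway: $11,150 · South Plaza: $4,525 · Upper Terminal: $10,150 · Valley Overpass: $6,200 · Ashcroft Corridor: $16,150

Lane-miles total 448.9; residents total 9,244.
Composite weights (40% lane-miles + 60% residents): Winslow Greenway 0.2316; South Plaza 0.0942; Upper Terminal 0.2105; Valley Overpass 0.1289; Ashcroft Corridor 0.3348.
Raw shares: Winslow Greenway 11,157.52; South Plaza 4,537.00; Upper Terminal 10,139.54; Valley Overpass 6,210.16; Ashcroft Corridor 16,130.79.
After rounding ($25): Winslow Greenway $11,150; South Plaza $4,525; Upper Terminal $10,150; Valley Overpass $6,200; Ashcroft Corridor $16,125. Sum = $48,150.
Difference $48,175 − $48,150 = +$25 applied to largest allocation (Ashcroft Corridor): Ashcroft Corridor becomes $16,150.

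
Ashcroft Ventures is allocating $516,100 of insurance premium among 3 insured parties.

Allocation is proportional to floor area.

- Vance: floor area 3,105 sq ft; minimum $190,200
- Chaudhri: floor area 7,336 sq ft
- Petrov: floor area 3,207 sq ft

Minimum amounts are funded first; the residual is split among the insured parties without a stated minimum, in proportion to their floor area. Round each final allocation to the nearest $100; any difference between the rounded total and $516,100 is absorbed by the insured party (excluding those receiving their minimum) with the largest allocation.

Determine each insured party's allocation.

Fund the minimums — Vance $190,200. Remaining pool $325,900.
Remaining pool split over remaining floor area 10,543: Chaudhri 226,766.80 → $226,800; Petrov 99,133.20 → $99,100.

Vance: $190,200 · Chaudhri: $226,800 · Petrov: $99,100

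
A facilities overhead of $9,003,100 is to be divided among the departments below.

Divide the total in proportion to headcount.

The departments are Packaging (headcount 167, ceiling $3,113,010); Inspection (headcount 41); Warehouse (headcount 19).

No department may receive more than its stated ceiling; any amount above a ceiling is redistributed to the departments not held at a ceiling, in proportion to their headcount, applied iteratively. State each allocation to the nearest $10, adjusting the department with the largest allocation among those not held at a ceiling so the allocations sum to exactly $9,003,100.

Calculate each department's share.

Packaging: $3,113,010 | Inspection: $4,024,890 | Warehouse: $1,865,200

Total headcount = 227.
Pro-rata shares before constraints: Packaging 6,623,425.99; Inspection 1,626,110.57; Warehouse 753,563.44.
Held at cap: Packaging ($3,113,010); residual $5,890,090 reallocated over remaining headcount 60.
Redistributed shares: Inspection 4,024,894.83 → $4,024,890; Warehouse 1,865,195.17 → $1,865,200.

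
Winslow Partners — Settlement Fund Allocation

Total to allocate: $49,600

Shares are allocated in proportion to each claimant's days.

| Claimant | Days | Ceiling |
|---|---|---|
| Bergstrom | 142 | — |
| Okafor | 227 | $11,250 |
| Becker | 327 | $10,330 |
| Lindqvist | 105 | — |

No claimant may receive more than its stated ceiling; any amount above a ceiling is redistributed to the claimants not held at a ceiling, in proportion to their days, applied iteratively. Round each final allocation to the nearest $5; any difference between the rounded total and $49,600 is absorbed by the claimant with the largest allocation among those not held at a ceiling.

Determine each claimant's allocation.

Combined days = 801.
Proportional shares (ignoring caps): Bergstrom 8,793.01; Okafor 14,056.43; Becker 20,248.69; Lindqvist 6,501.87.
Capped: Okafor ($11,250), Becker ($10,330); remaining pool $28,020 reallocated over remaining days 247.
Shares after redistribution: Bergstrom 16,108.66 → $16,110; Lindqvist 11,911.34 → $11,910.

Bergstrom: $16,110 | Okafor: $11,250 | Becker: $10,330 | Lindqvist: $11,910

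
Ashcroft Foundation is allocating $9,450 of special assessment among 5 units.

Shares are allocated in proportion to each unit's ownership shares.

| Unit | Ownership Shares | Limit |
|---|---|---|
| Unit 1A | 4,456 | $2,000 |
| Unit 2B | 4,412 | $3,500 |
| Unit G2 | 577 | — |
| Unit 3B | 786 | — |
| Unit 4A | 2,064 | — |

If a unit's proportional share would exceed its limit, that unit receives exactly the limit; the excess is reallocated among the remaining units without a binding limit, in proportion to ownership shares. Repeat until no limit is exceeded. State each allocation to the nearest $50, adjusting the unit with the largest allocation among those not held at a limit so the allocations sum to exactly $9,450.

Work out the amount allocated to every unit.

Sum of ownership shares: 12,295.
Proportional shares (ignoring caps): Unit 1A 3,424.90; Unit 2B 3,391.09; Unit G2 443.49; Unit 3B 604.12; Unit 4A 1,586.40.
Cap binds for Unit 1A ($2,000); balance $7,450 reallocated over remaining ownership shares 7,839.
Cap binds for Unit 2B ($3,500); balance $3,950 reallocated over remaining ownership shares 3,427.
Redistributed shares: Unit G2 665.06 → $650; Unit 3B 905.95 → $900; Unit 4A 2,378.99 → $2,400.

Unit 1A: $2,000 | Unit 2B: $3,500 | Unit G2: $650 | Unit 3B: $900 | Unit 4A: $2,400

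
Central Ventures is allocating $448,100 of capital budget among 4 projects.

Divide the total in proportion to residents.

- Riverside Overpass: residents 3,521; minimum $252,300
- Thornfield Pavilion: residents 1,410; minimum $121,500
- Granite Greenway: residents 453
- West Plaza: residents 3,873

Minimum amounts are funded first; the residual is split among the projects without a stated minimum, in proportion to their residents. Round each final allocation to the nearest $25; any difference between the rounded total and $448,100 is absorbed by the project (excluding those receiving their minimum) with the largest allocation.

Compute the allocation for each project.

Fund the minimums — Riverside Overpass $252,300; Thornfield Pavilion $121,500. Residual $74,300.
Residual split over remaining residents 4,326: Granite Greenway 7,780.37 → $7,775; West Plaza 66,519.63 → $66,525.

Riverside Overpass: $252,300 | Thornfield Pavilion: $121,500 | Granite Greenway: $7,775 | West Plaza: $66,525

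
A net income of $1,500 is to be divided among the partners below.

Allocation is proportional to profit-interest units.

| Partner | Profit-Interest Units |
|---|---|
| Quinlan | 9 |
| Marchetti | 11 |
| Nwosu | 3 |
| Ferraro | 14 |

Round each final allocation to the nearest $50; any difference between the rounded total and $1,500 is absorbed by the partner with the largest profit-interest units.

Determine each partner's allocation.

Combined profit-interest units = 37.
Pro-rata amounts: Quinlan 9/37 × $1,500 = 364.86; Marchetti 11/37 × $1,500 = 445.95; Nwosu 3/37 × $1,500 = 121.62; Ferraro 14/37 × $1,500 = 567.57.
After rounding ($50): Quinlan $350; Marchetti $450; Nwosu $100; Ferraro $550. Sum = $1,450.
Difference $1,500 − $1,450 = +$50 applied to largest profit-interest units (Ferraro): Ferraro becomes $600.

Quinlan: $350 · Marchetti: $450 · Nwosu: $100 · Ferraro: $600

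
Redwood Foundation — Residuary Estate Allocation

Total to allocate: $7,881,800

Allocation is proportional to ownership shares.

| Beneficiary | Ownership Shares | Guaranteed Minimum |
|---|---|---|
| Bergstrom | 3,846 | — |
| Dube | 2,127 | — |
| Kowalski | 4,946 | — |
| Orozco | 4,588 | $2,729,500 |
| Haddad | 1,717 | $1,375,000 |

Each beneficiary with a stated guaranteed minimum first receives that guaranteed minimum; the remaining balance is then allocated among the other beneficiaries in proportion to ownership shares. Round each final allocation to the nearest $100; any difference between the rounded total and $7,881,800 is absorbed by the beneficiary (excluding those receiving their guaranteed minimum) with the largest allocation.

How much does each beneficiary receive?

Fund the minimums — Orozco $2,729,500; Haddad $1,375,000. Remaining pool $3,777,300.
Remaining pool split over remaining ownership shares 10,919: Bergstrom 1,330,478.60 → $1,330,500; Dube 735,810.71 → $735,800; Kowalski 1,711,010.70 → $1,711,000.

Bergstrom: $1,330,500 · Dube: $735,800 · Kowalski: $1,711,000 · Orozco: $2,729,500 · Haddad: $1,375,000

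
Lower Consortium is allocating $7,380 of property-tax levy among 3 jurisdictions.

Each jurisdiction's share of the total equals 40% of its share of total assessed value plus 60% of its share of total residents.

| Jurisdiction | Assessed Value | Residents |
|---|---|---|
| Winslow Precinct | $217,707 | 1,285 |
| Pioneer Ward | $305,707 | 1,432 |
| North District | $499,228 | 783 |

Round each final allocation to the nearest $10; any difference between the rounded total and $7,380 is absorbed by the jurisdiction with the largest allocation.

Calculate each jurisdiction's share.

Assessed value total 1,022,642; residents total 3,500.
Combined weights (40% assessed value + 60% residents): Winslow Precinct 0.3054; Pioneer Ward 0.3651; North District 0.3295.
Raw shares: Winslow Precinct 2,254.15; Pioneer Ward 2,694.15; North District 2,431.70.
After rounding ($10): Winslow Precinct $2,250; Pioneer Ward $2,690; North District $2,430. Sum = $7,370.
Difference $7,380 − $7,370 = +$10 applied to largest allocation (Pioneer Ward): Pioneer Ward becomes $2,700.

Winslow Precinct: $2,250; Pioneer Ward: $2,700; North District: $2,430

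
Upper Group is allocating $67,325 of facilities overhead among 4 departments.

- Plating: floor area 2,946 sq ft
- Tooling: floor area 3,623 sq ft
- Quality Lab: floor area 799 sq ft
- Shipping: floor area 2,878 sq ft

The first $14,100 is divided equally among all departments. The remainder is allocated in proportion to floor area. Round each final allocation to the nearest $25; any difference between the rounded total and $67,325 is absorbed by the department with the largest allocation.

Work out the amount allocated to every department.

Equal tier: $14,100 ÷ 4 = $3,525 apiece.
Remainder $53,225 by floor area (total 10,246): Plating 15,303.62 → $15,300; Tooling 18,820.43 → $18,825; Quality Lab 4,150.57 → $4,150; Shipping 14,950.38 → $14,950.
Totals: Plating $3,525 + $15,300 = $18,825; Tooling $3,525 + $18,825 = $22,350; Quality Lab $3,525 + $4,150 = $7,675; Shipping $3,525 + $14,950 = $18,475.

Plating: $18,825 | Tooling: $22,350 | Quality Lab: $7,675 | Shipping: $18,475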